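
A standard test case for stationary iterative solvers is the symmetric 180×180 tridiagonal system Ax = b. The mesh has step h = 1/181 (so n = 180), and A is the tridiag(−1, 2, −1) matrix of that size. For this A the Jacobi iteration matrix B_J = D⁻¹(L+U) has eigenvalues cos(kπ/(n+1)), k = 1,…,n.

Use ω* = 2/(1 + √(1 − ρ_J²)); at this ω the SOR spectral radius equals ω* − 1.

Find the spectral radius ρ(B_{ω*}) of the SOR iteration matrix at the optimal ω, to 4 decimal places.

ρ_SOR = 0.9659

ρ_J = max_k |cos(kπ/181)| = cos(π/181) = 0.9998
√(1−ρ_J²) = |sin(π/181)| = 0.01736
ω* = 2/(1+0.01736) = 1.9659
ρ(B_{ω*}) = ω*−1 = 0.9659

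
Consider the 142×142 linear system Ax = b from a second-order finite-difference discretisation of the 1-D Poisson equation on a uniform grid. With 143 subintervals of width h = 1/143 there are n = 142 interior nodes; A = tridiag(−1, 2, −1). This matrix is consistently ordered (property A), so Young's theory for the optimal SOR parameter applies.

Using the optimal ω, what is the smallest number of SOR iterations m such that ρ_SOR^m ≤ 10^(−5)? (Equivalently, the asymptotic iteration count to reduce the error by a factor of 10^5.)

m = 263

spectrum of D⁻¹(L+U) = {cos(kπ/143) : 1≤k≤142}; ρ_J = cos(π/143) = 0.9997587.
1 − cos²(π/143) = sin²(π/143) ⇒ √(1−ρ_J²) = sin(π/143) = 0.0219674.
Then 2/(1+√(1−ρ_J²)) = 2/(1+0.0219674); ω* = 2/1.0219674 = 1.9570096.
Hence ρ(B_{ω*}) = 1.9570096 − 1 = 0.9570096.
(0.9570096)^m ≤ 10^{−5}  ⇒  m·ln(0.9570096) ≤ −5·ln10  ⇒  m ≥ 262.003  ⇒  m = 263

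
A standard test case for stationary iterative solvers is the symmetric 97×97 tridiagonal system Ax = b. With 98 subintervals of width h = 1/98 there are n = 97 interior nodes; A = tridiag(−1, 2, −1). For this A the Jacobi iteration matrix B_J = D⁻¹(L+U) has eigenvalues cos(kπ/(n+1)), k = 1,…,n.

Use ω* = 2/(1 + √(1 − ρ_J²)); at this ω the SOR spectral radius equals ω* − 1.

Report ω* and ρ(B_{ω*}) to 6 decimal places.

ω* = 1.937888, ρ_SOR = 0.937888

ρ_J = max_k |cos(kπ/98)| = cos(π/98) = 0.999486
√(1−ρ_J²) = |sin(π/98)| = 0.0320516
Then 2/(1+√(1−ρ_J²)) = 2/(1+0.0320516); ω* = 2/1.0320516 = 1.937888.
Hence ρ(B_{ω*}) = 1.937888 − 1 = 0.937888.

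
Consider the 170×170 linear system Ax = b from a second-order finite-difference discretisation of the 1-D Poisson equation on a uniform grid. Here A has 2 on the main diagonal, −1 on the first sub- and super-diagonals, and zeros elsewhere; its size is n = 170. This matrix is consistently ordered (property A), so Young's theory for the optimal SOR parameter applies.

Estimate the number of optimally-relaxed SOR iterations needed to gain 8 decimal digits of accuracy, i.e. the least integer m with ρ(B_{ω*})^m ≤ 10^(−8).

m = 502

ρ_J = max_k |cos(kπ/171)| = cos(π/171) = 0.9998312
root = sin(π/171) = 0.0183709  (since 1−cos² = sin²).
ω* = 2 / (1 + 0.0183709) = 2 / 1.0183709 ≈ 1.9639210.
ρ_SOR = ω* − 1 ≈ 0.9639210.
ρ_SOR^m ≤ 10^(−8) ⇔ m ≥ 8·ln10/(−ln 0.9639210) = 18.4207/0.0367459 = 501.299; m = ⌈501.299⌉ = 502.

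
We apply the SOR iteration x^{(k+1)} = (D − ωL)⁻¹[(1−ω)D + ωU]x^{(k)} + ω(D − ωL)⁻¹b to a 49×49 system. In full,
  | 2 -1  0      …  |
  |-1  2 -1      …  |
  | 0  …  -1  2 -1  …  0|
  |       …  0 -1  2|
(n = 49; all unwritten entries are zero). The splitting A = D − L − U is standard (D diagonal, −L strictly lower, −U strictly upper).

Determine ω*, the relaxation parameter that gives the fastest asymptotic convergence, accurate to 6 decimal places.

½·tridiag(1,0,1) at n=49: λ_k = cos(kπ/50); max |λ| at k=1 ⇒ ρ_J = cos(π/50) ≈ 0.998027.
√(1 − cos²(π/50)) = sin(π/50) ≈ 0.0627905.
So ω* = 2/1.0627905 = 1.881838 (Young).
ρ(B_{ω*}) = ω*−1 = 0.881838

ω* = 1.881838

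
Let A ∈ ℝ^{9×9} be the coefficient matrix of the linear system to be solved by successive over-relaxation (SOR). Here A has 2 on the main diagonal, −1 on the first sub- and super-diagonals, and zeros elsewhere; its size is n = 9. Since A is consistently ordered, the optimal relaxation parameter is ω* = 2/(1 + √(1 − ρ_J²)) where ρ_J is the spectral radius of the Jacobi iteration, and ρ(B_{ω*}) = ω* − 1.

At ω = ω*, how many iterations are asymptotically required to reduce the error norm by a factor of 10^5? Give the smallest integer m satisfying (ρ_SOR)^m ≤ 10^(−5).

With n=9, ρ(Jacobi) = cos(π/10) = 0.9510565.
root = sin(π/10) = 0.3090170  (since 1−cos² = sin²).
Young: ω* = 2/(1+√(1−ρ_J²)) = 2/(1+0.3090170) = 2/1.3090170 = 1.5278640.
ρ(B_{ω*}) = ω*−1 = 0.5278640
For 5 digits: m = 5·ln10 / (−ln 0.5278640) = 11.5129/0.638917 = 18.019; round up → m = 19.

m = 19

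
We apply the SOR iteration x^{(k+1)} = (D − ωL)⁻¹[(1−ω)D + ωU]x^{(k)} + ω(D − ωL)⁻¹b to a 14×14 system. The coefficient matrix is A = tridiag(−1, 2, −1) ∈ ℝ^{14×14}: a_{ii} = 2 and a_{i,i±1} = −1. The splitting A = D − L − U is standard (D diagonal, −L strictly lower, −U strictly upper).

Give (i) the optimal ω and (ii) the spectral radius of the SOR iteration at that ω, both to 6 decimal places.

ρ_J = max_k |cos(kπ/15)| = cos(π/15) = 0.978148
√(1−ρ_J²) simplifies to sin(π/15) = 0.2079117.
Young: ω* = 2/(1+√(1−ρ_J²)) = 2/(1+0.2079117) = 2/1.2079117 = 1.655750.
ρ_SOR = ω* − 1 ≈ 0.655750.

ω* = 1.655750, ρ_SOR = 0.655750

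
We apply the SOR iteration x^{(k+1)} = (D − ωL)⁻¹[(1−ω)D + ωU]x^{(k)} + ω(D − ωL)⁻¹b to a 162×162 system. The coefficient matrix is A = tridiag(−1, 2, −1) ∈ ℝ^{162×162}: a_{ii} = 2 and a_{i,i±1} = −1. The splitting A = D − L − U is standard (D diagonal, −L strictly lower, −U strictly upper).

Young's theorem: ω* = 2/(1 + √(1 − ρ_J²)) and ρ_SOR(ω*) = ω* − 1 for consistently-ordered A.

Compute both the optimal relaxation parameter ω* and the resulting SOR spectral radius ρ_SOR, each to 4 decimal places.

ω* = 1.9622, ρ_SOR = 0.9622

spectrum of D⁻¹(L+U) = {cos(kπ/163) : 1≤k≤162}; ρ_J = cos(π/163) = 0.9998.
1 − cos²(π/163) = sin²(π/163) ⇒ √(1−ρ_J²) = sin(π/163) = 0.01927.
ω* = 2/(1+0.01927) = 1.9622
[ρ_SOR] ω* − 1 = 0.9622.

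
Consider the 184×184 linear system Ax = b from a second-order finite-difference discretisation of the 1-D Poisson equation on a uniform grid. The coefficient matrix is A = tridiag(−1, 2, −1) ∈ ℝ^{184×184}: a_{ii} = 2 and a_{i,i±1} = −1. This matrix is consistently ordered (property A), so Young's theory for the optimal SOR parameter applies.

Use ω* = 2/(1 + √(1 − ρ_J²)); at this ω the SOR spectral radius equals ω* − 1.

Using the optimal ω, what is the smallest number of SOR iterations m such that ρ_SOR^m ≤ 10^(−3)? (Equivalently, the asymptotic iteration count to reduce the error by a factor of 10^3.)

[ρ_J] n=184: ρ(B_J) = cos(π/(n+1)) = cos(π/185) = 0.9998558.
√(1−ρ_J²) = |sin(π/185)| = 0.0169808
So ω* = 2/1.0169808 = 1.9666055 (Young).
[ρ_SOR] ω* − 1 = 0.9666055.
m ≥ 3·ln10 / (−ln 0.9666055) = 203.380; smallest integer m = 204.

m = 204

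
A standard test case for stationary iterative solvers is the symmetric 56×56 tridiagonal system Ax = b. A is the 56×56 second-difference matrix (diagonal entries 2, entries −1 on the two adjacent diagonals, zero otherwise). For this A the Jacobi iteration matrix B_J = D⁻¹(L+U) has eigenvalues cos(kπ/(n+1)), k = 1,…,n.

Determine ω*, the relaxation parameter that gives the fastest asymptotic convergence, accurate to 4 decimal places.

ω* = 1.8956

spectrum of D⁻¹(L+U) = {cos(kπ/57) : 1≤k≤56}; ρ_J = cos(π/57) = 0.9985.
root = sin(π/57) = 0.05509  (since 1−cos² = sin²).
Young: ω* = 2/(1+√(1−ρ_J²)) = 2/(1+0.05509) = 2/1.05509 = 1.8956.
ρ_SOR = ω* − 1 ≈ 0.8956.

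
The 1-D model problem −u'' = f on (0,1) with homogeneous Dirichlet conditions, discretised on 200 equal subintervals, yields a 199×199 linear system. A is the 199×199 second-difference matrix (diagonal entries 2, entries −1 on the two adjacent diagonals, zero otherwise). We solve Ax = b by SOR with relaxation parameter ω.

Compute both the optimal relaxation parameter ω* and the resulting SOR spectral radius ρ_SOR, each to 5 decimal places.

ω* = 1.96907, ρ_SOR = 0.96907

spectrum of D⁻¹(L+U) = {cos(kπ/200) : 1≤k≤199}; ρ_J = cos(π/200) = 0.99988.
√(1−ρ_J²) simplifies to sin(π/200) = 0.015707.
ω* = 2/(1+0.015707) = 1.96907
Hence ρ(B_{ω*}) = 1.96907 − 1 = 0.96907.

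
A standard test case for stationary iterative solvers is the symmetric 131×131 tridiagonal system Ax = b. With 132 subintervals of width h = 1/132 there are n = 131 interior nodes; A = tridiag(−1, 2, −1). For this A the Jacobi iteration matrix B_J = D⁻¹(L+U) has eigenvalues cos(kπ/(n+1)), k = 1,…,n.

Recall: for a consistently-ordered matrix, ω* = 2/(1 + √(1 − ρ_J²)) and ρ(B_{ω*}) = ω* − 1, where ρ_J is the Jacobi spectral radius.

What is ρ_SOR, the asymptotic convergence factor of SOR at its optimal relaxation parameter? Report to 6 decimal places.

ρ_SOR = 0.953511

With n=131, ρ(Jacobi) = cos(π/132) = 0.999717.
1 − cos²(π/132) = sin²(π/132) ⇒ √(1−ρ_J²) = sin(π/132) = 0.0237977.
So ω* = 2/1.0237977 = 1.953511 (Young).
Hence ρ(B_{ω*}) = 1.953511 − 1 = 0.953511.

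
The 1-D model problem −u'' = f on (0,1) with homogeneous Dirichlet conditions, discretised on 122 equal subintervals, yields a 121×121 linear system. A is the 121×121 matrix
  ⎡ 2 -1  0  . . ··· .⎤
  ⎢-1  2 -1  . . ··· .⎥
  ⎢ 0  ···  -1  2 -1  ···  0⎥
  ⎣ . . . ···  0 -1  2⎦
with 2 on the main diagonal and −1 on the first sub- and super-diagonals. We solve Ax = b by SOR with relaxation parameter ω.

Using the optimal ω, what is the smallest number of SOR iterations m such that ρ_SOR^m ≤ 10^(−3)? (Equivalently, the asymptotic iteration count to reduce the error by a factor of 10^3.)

B_J for the 121×121 system has eigenvalues cos(kπ/122); ρ_J = cos(π/122) = 0.9996685.
1 − cos²(π/122) = sin²(π/122) ⇒ √(1−ρ_J²) = sin(π/122) = 0.0257479.
So ω* = 2/1.0257479 = 1.9497968 (Young).
ρ_SOR = ω* − 1 ≈ 0.9497968.
For 3 digits: m = 3·ln10 / (−ln 0.9497968) = 6.90776/0.0515072 = 134.113; round up → m = 135.

m = 135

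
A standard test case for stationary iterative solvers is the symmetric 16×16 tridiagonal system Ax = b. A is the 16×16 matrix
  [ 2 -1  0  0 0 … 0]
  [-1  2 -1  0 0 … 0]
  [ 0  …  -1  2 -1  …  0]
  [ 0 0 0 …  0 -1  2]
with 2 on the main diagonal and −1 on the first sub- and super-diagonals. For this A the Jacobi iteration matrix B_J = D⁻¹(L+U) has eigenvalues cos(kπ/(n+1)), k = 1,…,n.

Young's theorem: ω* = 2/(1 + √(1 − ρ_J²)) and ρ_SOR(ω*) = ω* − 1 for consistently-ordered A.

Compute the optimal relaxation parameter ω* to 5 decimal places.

spectrum of D⁻¹(L+U) = {cos(kπ/17) : 1≤k≤16}; ρ_J = cos(π/17) = 0.98297.
root = sin(π/17) = 0.183750  (since 1−cos² = sin²).
So ω* = 2/1.183750 = 1.68955 (Young).
ρ(B_{ω*}) = ω*−1 = 0.68955

ω* = 1.68955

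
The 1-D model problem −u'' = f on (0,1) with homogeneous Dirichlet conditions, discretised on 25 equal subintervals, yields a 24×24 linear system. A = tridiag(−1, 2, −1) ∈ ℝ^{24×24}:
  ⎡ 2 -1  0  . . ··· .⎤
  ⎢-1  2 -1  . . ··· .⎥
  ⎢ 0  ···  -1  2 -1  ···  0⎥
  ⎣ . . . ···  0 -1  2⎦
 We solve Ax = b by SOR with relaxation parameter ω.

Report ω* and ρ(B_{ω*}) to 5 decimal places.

ω* = 1.77725, ρ_SOR = 0.77725

½·tridiag(1,0,1) at n=24: λ_k = cos(kπ/25); max |λ| at k=1 ⇒ ρ_J = cos(π/25) ≈ 0.99211.
√(1−ρ_J²) = |sin(π/25)| = 0.125333
Then 2/(1+√(1−ρ_J²)) = 2/(1+0.125333); ω* = 2/1.125333 = 1.77725.
[ρ_SOR] ω* − 1 = 0.77725.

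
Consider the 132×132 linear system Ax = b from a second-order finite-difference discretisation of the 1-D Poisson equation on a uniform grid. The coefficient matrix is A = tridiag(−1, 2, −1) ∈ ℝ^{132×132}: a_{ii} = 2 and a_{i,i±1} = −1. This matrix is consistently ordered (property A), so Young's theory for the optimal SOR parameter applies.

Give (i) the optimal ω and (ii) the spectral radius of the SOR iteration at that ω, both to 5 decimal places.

ω* = 1.95385, ρ_SOR = 0.95385

n=132: λ(B_J) = 1 − λ(A)/2 = cos(kπ/133); k=1 gives ρ_J = 0.99972.
√(1−ρ_J²) simplifies to sin(π/133) = 0.023619.
[ω*] 2 ÷ (1 + 0.023619) = 2 ÷ 1.023619 = 1.95385.
and ρ(B_{ω*}) = 1.95385 − 1 = 0.95385.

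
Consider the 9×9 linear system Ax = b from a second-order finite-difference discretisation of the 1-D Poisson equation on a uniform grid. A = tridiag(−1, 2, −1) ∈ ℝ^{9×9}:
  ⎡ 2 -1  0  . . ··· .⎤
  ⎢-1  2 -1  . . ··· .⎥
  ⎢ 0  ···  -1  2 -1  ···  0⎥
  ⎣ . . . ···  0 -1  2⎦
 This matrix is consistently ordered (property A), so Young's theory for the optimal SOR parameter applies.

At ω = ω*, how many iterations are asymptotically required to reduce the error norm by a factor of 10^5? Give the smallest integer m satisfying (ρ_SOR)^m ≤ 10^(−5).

m = 19

B_J for the 9×9 system has eigenvalues cos(kπ/10); ρ_J = cos(π/10) = 0.9510565.
1 − cos²(π/10) = sin²(π/10) ⇒ √(1−ρ_J²) = sin(π/10) = 0.3090170.
ω* = 2/(1+0.3090170) = 1.5278640
Hence ρ(B_{ω*}) = 1.5278640 − 1 = 0.5278640.
ρ_SOR^m ≤ 10^(−5) ⇔ m ≥ 5·ln10/(−ln 0.5278640) = 11.5129/0.638917 = 18.019; m = ⌈18.019⌉ = 19.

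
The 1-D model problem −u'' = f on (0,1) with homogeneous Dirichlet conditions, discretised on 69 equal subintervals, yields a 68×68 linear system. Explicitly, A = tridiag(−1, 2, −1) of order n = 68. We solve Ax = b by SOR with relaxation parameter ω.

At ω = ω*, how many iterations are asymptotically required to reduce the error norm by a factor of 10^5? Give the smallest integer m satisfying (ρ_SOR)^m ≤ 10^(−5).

m = 127

ρ_J = max_k |cos(kπ/69)| = cos(π/69) = 0.9989637
root = sin(π/69) = 0.0455146  (since 1−cos² = sin²).
ω* = 2 / (1 + 0.0455146) = 2 / 1.0455146 ≈ 1.9129336.
ρ_SOR = ω* − 1 = 1.9129336 − 1 = 0.9129336.
For 5 digits: m = 5·ln10 / (−ln 0.9129336) = 11.5129/0.0910921 = 126.387; round up → m = 127.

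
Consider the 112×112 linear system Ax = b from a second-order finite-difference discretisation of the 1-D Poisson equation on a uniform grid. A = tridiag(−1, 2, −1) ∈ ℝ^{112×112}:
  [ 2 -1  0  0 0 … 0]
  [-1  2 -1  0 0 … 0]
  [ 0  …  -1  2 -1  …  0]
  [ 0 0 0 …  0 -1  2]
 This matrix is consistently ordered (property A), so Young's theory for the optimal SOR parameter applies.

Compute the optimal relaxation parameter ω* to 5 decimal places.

n=112: λ(B_J) = 1 − λ(A)/2 = cos(kπ/113); k=1 gives ρ_J = 0.99961.
root = sin(π/113) = 0.027798  (since 1−cos² = sin²).
Then 2/(1+√(1−ρ_J²)) = 2/(1+0.027798); ω* = 2/1.027798 = 1.94591.
ρ_SOR = ω* − 1 = 1.94591 − 1 = 0.94591.

ω* = 1.94591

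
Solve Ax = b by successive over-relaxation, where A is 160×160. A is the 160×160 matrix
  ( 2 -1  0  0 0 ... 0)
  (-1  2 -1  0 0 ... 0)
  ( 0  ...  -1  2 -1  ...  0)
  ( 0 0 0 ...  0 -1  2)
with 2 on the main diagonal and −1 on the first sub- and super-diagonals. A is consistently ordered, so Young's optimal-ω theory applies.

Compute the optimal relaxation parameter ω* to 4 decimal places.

½·tridiag(1,0,1) at n=160: λ_k = cos(kπ/161); max |λ| at k=1 ⇒ ρ_J = cos(π/161) ≈ 0.9998.
root = sin(π/161) = 0.01951  (since 1−cos² = sin²).
[ω*] 2 ÷ (1 + 0.01951) = 2 ÷ 1.01951 = 1.9617.
and ρ(B_{ω*}) = 1.9617 − 1 = 0.9617.

ω* = 1.9617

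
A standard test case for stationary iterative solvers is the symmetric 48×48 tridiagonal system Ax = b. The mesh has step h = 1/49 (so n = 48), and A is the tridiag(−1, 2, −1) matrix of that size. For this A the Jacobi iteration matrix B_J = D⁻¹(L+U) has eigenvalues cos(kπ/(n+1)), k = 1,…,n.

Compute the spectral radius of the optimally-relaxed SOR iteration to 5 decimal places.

ρ_SOR = 0.87958

[ρ_J] n=48: ρ(B_J) = cos(π/(n+1)) = cos(π/49) = 0.99795.
√(1 − cos²(π/49)) = sin(π/49) ≈ 0.064070.
So ω* = 2/1.064070 = 1.87958 (Young).
and ρ(B_{ω*}) = 1.87958 − 1 = 0.87958.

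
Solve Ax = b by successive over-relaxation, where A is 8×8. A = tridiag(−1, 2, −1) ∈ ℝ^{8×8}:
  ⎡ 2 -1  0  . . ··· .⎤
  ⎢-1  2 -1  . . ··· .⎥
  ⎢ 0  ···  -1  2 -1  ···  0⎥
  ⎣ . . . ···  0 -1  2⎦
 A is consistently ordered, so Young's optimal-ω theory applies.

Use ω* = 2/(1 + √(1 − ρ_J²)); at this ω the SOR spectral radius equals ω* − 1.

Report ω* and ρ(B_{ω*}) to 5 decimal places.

ω* = 1.49029, ρ_SOR = 0.49029

spectrum of D⁻¹(L+U) = {cos(kπ/9) : 1≤k≤8}; ρ_J = cos(π/9) = 0.93969.
√(1−ρ_J²) = |sin(π/9)| = 0.342020
Then 2/(1+√(1−ρ_J²)) = 2/(1+0.342020); ω* = 2/1.342020 = 1.49029.
At ω = 1.49029 every |λ(B_ω)| = ω−1, so ρ_SOR = 0.49029.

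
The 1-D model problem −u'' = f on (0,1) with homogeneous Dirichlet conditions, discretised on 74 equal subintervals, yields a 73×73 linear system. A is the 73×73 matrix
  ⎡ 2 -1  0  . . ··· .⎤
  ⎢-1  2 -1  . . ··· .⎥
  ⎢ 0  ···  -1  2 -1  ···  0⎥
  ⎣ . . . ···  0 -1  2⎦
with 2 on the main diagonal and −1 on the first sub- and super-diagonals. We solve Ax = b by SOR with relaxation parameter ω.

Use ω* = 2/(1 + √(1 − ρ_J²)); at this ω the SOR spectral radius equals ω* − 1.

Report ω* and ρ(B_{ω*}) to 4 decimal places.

ω* = 1.9186, ρ_SOR = 0.9186

[ρ_J] n=73: ρ(B_J) = cos(π/(n+1)) = cos(π/74) = 0.9991.
root = sin(π/74) = 0.04244  (since 1−cos² = sin²).
Then 2/(1+√(1−ρ_J²)) = 2/(1+0.04244); ω* = 2/1.04244 = 1.9186.
and ρ(B_{ω*}) = 1.9186 − 1 = 0.9186.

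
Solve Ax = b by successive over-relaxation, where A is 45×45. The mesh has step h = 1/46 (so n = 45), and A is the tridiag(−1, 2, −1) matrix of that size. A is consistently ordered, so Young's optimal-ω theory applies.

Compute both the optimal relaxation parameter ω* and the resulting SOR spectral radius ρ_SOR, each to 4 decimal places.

ω* = 1.8722, ρ_SOR = 0.8722

n=45: λ(B_J) = 1 − λ(A)/2 = cos(kπ/46); k=1 gives ρ_J = 0.9977.
√(1−ρ_J²) simplifies to sin(π/46) = 0.06824.
ω* = 2 / (1 + 0.06824) = 2 / 1.06824 ≈ 1.8722.
ρ_SOR = ω* − 1 = 1.8722 − 1 = 0.8722.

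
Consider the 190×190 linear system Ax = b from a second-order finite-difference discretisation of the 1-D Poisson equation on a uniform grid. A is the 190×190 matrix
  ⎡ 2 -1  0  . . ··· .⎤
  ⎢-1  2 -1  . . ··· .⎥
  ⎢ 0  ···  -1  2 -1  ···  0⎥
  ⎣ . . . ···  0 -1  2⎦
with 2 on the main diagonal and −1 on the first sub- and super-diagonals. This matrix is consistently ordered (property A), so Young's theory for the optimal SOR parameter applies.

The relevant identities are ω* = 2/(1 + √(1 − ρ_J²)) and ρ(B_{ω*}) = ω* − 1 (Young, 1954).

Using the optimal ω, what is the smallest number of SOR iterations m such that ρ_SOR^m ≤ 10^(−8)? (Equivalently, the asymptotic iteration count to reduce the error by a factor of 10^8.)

With n=190, ρ(Jacobi) = cos(π/191) = 0.9998647.
√(1 − cos²(π/191)) = sin(π/191) ≈ 0.0164474.
Then 2/(1+√(1−ρ_J²)) = 2/(1+0.0164474); ω* = 2/1.0164474 = 1.9676375.
ρ_SOR = ω* − 1 ≈ 0.9676375.
(0.9676375)^m ≤ 10^{−8}  ⇒  m·ln(0.9676375) ≤ −8·ln10  ⇒  m ≥ 559.939  ⇒  m = 560

m = 560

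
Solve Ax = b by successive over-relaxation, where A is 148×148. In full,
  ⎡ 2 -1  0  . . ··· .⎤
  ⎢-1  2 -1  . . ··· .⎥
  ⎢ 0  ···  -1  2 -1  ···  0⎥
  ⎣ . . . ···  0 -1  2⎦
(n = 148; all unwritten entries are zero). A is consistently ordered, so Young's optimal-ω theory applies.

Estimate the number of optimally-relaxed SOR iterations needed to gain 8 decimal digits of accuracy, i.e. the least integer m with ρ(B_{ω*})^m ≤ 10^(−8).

m = 437

spectrum of D⁻¹(L+U) = {cos(kπ/149) : 1≤k≤148}; ρ_J = cos(π/149) = 0.9997777.
root = sin(π/149) = 0.0210830  (since 1−cos² = sin²).
So ω* = 2/1.0210830 = 1.9587046 (Young).
ρ_SOR = ω* − 1 = 1.9587046 − 1 = 0.9587046.
8·ln10 = 18.4207; −ln(0.9587046) = 0.0421723; m = ⌈18.4207/0.0421723⌉ = ⌈436.796⌉ = 437.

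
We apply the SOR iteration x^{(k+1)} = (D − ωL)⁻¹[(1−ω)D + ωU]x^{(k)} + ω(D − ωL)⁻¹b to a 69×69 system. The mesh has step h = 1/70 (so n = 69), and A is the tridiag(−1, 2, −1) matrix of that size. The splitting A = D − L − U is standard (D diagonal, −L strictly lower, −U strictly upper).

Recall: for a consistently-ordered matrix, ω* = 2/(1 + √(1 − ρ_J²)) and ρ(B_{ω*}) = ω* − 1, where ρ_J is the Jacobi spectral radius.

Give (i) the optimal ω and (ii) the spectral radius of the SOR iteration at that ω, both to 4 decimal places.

ω* = 1.9141, ρ_SOR = 0.9141

½·tridiag(1,0,1) at n=69: λ_k = cos(kπ/70); max |λ| at k=1 ⇒ ρ_J = cos(π/70) ≈ 0.9990.
√(1−ρ_J²) = |sin(π/70)| = 0.04486
Young: ω* = 2/(1+√(1−ρ_J²)) = 2/(1+0.04486) = 2/1.04486 = 1.9141.
ρ_SOR = ω* − 1 = 1.9141 − 1 = 0.9141.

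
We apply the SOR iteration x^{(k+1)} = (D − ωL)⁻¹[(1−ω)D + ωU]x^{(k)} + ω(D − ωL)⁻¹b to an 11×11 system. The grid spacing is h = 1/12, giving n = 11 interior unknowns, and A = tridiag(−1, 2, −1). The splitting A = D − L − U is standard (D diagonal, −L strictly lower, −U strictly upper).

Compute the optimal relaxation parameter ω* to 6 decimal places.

ω* = 1.588791

½·tridiag(1,0,1) at n=11: λ_k = cos(kπ/12); max |λ| at k=1 ⇒ ρ_J = cos(π/12) ≈ 0.965926.
root = sin(π/12) = 0.2588190  (since 1−cos² = sin²).
So ω* = 2/1.2588190 = 1.588791 (Young).
and ρ(B_{ω*}) = 1.588791 − 1 = 0.588791.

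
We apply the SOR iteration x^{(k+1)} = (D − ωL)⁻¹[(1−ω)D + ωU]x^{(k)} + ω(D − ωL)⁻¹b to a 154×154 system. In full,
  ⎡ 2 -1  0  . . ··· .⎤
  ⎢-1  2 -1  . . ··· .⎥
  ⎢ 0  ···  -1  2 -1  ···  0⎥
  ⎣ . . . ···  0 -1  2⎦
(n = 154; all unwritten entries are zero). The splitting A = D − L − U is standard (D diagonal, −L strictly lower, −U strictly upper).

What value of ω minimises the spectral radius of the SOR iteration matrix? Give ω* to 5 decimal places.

ω* = 1.96027

B_J for the 154×154 system has eigenvalues cos(kπ/155); ρ_J = cos(π/155) = 0.99979.
root = sin(π/155) = 0.020267  (since 1−cos² = sin²).
ω* = 2/(1+0.020267) = 1.96027
ρ(B_{ω*}) = ω*−1 = 0.96027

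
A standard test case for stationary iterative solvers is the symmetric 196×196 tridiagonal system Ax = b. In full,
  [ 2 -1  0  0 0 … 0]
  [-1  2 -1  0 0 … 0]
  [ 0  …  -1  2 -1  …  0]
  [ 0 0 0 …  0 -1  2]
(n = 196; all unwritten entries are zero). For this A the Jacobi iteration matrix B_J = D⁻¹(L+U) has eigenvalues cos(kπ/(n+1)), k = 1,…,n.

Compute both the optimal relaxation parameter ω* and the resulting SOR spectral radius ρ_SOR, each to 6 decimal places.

[ρ_J] n=196: ρ(B_J) = cos(π/(n+1)) = cos(π/197) = 0.999873.
1 − cos²(π/197) = sin²(π/197) ⇒ √(1−ρ_J²) = sin(π/197) = 0.0159465.
ω* = 2/(1 + 0.0159465) = 2/1.0159465 = 1.968608.
ρ_SOR = ω* − 1 = 1.968608 − 1 = 0.968608.

ω* = 1.968608, ρ_SOR = 0.968608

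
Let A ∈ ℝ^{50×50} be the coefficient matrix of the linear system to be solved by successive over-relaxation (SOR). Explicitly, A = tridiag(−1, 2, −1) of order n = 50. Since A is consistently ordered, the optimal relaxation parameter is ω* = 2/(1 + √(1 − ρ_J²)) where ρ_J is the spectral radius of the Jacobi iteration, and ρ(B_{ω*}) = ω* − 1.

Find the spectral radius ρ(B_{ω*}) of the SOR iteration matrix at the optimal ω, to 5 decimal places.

ρ_J = max_k |cos(kπ/51)| = cos(π/51) = 0.99810
√(1−ρ_J²) = |sin(π/51)| = 0.061561
[ω*] 2 ÷ (1 + 0.061561) = 2 ÷ 1.061561 = 1.88402.
ρ_SOR = ω* − 1 ≈ 0.88402.

ρ_SOR = 0.88402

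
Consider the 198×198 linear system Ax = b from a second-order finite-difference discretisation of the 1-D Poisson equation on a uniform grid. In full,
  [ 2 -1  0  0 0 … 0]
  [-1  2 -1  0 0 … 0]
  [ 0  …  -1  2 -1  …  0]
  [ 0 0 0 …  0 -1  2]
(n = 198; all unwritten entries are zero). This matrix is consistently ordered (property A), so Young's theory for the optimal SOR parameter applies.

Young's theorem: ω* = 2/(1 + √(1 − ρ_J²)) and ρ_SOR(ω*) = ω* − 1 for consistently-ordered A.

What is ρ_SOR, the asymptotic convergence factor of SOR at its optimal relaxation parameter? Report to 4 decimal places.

B_J for the 198×198 system has eigenvalues cos(kπ/199); ρ_J = cos(π/199) = 0.9999.
root = sin(π/199) = 0.01579  (since 1−cos² = sin²).
ω* = 2/(1+0.01579) = 1.9689
and ρ(B_{ω*}) = 1.9689 − 1 = 0.9689.

ρ_SOR = 0.9689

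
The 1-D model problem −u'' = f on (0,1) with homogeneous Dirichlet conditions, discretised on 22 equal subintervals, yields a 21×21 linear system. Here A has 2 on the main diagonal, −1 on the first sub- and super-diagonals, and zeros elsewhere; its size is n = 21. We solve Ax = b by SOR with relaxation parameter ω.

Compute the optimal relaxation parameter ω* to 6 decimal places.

ω* = 1.750831

B_J for the 21×21 system has eigenvalues cos(kπ/22); ρ_J = cos(π/22) = 0.989821.
root = sin(π/22) = 0.1423148  (since 1−cos² = sin²).
ω* = 2/(1 + 0.1423148) = 2/1.1423148 = 1.750831.
Hence ρ(B_{ω*}) = 1.750831 − 1 = 0.750831.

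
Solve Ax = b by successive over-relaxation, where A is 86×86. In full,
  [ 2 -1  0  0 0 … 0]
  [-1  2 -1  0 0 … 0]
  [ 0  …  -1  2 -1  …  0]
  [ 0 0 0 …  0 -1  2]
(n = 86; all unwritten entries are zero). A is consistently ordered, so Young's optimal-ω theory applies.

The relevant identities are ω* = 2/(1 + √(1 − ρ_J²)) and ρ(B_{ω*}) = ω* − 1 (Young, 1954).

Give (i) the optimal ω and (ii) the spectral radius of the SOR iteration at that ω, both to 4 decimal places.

½·tridiag(1,0,1) at n=86: λ_k = cos(kπ/87); max |λ| at k=1 ⇒ ρ_J = cos(π/87) ≈ 0.9993.
1 − cos²(π/87) = sin²(π/87) ⇒ √(1−ρ_J²) = sin(π/87) = 0.03610.
ω* = 2 / (1 + 0.03610) = 2 / 1.03610 ≈ 1.9303.
At ω = 1.9303 every |λ(B_ω)| = ω−1, so ρ_SOR = 0.9303.

ω* = 1.9303, ρ_SOR = 0.9303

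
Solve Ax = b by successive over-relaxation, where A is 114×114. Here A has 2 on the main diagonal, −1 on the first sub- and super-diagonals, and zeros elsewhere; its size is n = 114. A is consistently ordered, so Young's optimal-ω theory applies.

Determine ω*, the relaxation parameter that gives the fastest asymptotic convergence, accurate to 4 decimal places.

[ρ_J] n=114: ρ(B_J) = cos(π/(n+1)) = cos(π/115) = 0.9996.
1 − cos²(π/115) = sin²(π/115) ⇒ √(1−ρ_J²) = sin(π/115) = 0.02731.
ω* = 2 / (1 + 0.02731) = 2 / 1.02731 ≈ 1.9468.
ρ_SOR = ω* − 1 ≈ 0.9468.

ω* = 1.9468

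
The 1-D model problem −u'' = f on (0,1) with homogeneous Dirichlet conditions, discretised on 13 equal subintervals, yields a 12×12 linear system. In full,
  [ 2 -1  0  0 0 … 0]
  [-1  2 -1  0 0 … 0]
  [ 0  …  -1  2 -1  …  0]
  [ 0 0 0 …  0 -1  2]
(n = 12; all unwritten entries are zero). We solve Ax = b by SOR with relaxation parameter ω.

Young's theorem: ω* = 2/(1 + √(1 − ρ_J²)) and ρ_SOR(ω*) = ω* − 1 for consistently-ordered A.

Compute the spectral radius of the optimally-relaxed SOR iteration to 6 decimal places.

n=12: λ(B_J) = 1 − λ(A)/2 = cos(kπ/13); k=1 gives ρ_J = 0.970942.
√(1−ρ_J²) simplifies to sin(π/13) = 0.2393157.
Young: ω* = 2/(1+√(1−ρ_J²)) = 2/(1+0.2393157) = 2/1.2393157 = 1.613794.
and ρ(B_{ω*}) = 1.613794 − 1 = 0.613794.

ρ_SOR = 0.613794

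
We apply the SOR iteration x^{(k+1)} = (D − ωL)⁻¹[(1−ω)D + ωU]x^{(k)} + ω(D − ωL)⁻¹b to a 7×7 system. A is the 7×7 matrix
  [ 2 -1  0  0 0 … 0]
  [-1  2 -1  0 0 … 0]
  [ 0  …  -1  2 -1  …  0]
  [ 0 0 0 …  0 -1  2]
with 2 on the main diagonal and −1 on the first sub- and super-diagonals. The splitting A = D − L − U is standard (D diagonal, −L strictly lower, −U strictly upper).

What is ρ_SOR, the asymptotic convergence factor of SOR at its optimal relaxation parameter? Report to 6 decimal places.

½·tridiag(1,0,1) at n=7: λ_k = cos(kπ/8); max |λ| at k=1 ⇒ ρ_J = cos(π/8) ≈ 0.923880.
root = sin(π/8) = 0.3826834  (since 1−cos² = sin²).
[ω*] 2 ÷ (1 + 0.3826834) = 2 ÷ 1.3826834 = 1.446463.
[ρ_SOR] ω* − 1 = 0.446463.

ρ_SOR = 0.446463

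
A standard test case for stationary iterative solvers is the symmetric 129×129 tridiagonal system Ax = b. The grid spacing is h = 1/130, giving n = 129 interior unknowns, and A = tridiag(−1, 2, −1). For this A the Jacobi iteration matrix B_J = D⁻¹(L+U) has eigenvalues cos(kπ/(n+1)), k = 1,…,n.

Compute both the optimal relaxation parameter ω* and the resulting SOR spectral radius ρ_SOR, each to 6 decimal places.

ω* = 1.952813, ρ_SOR = 0.952813

ρ_J = max_k |cos(kπ/130)| = cos(π/130) = 0.999708
√(1−ρ_J²) = |sin(π/130)| = 0.0241637
ω* = 2/(1 + 0.0241637) = 2/1.0241637 = 1.952813.
[ρ_SOR] ω* − 1 = 0.952813.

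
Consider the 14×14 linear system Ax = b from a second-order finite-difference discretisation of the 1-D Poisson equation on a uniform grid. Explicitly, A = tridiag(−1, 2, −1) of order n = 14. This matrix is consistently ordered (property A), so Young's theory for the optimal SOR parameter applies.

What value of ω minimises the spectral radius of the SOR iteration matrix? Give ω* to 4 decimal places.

n=14: λ(B_J) = 1 − λ(A)/2 = cos(kπ/15); k=1 gives ρ_J = 0.9781.
√(1 − cos²(π/15)) = sin(π/15) ≈ 0.20791.
So ω* = 2/1.20791 = 1.6558 (Young).
ρ(B_{ω*}) = ω*−1 = 0.6558

ω* = 1.6558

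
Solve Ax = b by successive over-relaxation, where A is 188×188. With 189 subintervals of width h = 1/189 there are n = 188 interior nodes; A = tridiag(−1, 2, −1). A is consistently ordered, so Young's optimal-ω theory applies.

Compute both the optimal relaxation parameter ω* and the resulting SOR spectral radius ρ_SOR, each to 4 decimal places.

ω* = 1.9673, ρ_SOR = 0.9673

[ρ_J] n=188: ρ(B_J) = cos(π/(n+1)) = cos(π/189) = 0.9999.
root = sin(π/189) = 0.01662  (since 1−cos² = sin²).
Then 2/(1+√(1−ρ_J²)) = 2/(1+0.01662); ω* = 2/1.01662 = 1.9673.
and ρ(B_{ω*}) = 1.9673 − 1 = 0.9673.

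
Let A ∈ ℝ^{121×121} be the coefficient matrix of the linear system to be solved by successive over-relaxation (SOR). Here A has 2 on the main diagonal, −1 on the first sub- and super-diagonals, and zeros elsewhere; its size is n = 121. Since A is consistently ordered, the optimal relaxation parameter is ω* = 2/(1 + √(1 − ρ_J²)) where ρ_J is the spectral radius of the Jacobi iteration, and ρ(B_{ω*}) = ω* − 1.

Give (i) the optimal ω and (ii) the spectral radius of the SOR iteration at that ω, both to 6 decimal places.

With n=121, ρ(Jacobi) = cos(π/122) = 0.999668.
√(1 − cos²(π/122)) = sin(π/122) ≈ 0.0257479.
Young: ω* = 2/(1+√(1−ρ_J²)) = 2/(1+0.0257479) = 2/1.0257479 = 1.949797.
[ρ_SOR] ω* − 1 = 0.949797.

ω* = 1.949797, ρ_SOR = 0.949797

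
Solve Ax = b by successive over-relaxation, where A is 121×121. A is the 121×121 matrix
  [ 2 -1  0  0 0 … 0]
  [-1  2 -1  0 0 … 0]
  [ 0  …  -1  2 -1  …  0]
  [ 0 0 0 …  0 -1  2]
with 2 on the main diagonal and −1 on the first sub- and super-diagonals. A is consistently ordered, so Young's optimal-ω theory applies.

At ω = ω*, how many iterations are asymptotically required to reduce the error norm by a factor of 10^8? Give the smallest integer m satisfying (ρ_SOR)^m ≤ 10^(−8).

m = 358

spectrum of D⁻¹(L+U) = {cos(kπ/122) : 1≤k≤121}; ρ_J = cos(π/122) = 0.9996685.
root = sin(π/122) = 0.0257479  (since 1−cos² = sin²).
ω* = 2 / (1 + 0.0257479) = 2 / 1.0257479 ≈ 1.9497968.
At ω = 1.9497968 every |λ(B_ω)| = ω−1, so ρ_SOR = 0.9497968.
m ≥ 8·ln10 / (−ln 0.9497968) = 357.633; smallest integer m = 358.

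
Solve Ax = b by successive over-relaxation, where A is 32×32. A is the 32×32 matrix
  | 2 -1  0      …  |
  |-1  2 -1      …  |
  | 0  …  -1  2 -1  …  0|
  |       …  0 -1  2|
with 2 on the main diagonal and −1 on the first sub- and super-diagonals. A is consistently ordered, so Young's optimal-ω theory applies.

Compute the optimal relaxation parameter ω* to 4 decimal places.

ω* = 1.8264

ρ_J = max_k |cos(kπ/33)| = cos(π/33) = 0.9955
√(1−ρ_J²) = |sin(π/33)| = 0.09506
Then 2/(1+√(1−ρ_J²)) = 2/(1+0.09506); ω* = 2/1.09506 = 1.8264.
ρ_SOR = ω* − 1 = 1.8264 − 1 = 0.8264.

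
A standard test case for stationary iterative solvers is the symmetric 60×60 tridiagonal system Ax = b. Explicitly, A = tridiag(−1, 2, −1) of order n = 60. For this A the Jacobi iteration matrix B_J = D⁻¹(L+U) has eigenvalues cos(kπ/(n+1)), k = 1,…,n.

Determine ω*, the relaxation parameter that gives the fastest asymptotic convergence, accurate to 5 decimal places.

ρ_J = max_k |cos(kπ/61)| = cos(π/61) = 0.99867
√(1 − cos²(π/61)) = sin(π/61) ≈ 0.051479.
So ω* = 2/1.051479 = 1.90208 (Young).
[ρ_SOR] ω* − 1 = 0.90208.

ω* = 1.90208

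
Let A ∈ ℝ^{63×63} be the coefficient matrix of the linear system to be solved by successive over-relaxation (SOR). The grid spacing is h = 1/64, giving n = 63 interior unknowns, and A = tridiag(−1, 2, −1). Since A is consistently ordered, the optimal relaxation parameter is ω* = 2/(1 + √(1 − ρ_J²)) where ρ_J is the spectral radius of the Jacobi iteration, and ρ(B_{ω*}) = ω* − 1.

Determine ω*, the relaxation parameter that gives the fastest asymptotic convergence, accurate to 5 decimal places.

n=63: λ(B_J) = 1 − λ(A)/2 = cos(kπ/64); k=1 gives ρ_J = 0.99880.
√(1−ρ_J²) simplifies to sin(π/64) = 0.049068.
[ω*] 2 ÷ (1 + 0.049068) = 2 ÷ 1.049068 = 1.90645.
ρ_SOR = ω* − 1 = 1.90645 − 1 = 0.90645.

ω* = 1.90645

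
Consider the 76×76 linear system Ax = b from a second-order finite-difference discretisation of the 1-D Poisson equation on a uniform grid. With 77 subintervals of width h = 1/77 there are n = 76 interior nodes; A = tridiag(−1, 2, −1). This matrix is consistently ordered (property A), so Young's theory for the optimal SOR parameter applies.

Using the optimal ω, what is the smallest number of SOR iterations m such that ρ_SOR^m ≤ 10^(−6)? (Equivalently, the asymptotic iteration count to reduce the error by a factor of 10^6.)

m = 170

[ρ_J] n=76: ρ(B_J) = cos(π/(n+1)) = cos(π/77) = 0.9991678.
√(1−ρ_J²) simplifies to sin(π/77) = 0.0407886.
ω* = 2 / (1 + 0.0407886) = 2 / 1.0407886 ≈ 1.9216198.
ρ_SOR = ω* − 1 = 1.9216198 − 1 = 0.9216198.
m ≥ 6·ln10 / (−ln 0.9216198) = 169.261; smallest integer m = 170.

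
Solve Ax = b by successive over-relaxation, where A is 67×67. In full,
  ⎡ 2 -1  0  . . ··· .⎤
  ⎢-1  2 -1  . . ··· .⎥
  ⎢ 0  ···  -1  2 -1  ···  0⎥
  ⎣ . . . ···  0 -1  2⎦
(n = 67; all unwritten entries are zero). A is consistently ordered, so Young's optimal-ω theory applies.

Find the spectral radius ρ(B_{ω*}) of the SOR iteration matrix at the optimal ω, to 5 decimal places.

ρ_SOR = 0.91171

½·tridiag(1,0,1) at n=67: λ_k = cos(kπ/68); max |λ| at k=1 ⇒ ρ_J = cos(π/68) ≈ 0.99893.
√(1−ρ_J²) simplifies to sin(π/68) = 0.046183.
Young: ω* = 2/(1+√(1−ρ_J²)) = 2/(1+0.046183) = 2/1.046183 = 1.91171.
ρ(B_{ω*}) = ω*−1 = 0.91171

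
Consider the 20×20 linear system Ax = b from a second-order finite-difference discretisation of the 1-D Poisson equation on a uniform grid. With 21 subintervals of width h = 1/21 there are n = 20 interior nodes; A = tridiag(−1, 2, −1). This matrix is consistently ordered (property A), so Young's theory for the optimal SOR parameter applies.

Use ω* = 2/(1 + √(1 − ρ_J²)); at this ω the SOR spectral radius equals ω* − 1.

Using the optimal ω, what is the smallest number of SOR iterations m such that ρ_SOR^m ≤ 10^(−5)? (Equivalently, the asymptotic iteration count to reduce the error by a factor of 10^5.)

m = 39

With n=20, ρ(Jacobi) = cos(π/21) = 0.9888308.
√(1−ρ_J²) = |sin(π/21)| = 0.1490423
So ω* = 2/1.1490423 = 1.7405800 (Young).
and ρ(B_{ω*}) = 1.7405800 − 1 = 0.7405800.
ρ_SOR^m ≤ 10^(−5) ⇔ m ≥ 5·ln10/(−ln 0.7405800) = 11.5129/0.300322 = 38.335; m = ⌈38.335⌉ = 39.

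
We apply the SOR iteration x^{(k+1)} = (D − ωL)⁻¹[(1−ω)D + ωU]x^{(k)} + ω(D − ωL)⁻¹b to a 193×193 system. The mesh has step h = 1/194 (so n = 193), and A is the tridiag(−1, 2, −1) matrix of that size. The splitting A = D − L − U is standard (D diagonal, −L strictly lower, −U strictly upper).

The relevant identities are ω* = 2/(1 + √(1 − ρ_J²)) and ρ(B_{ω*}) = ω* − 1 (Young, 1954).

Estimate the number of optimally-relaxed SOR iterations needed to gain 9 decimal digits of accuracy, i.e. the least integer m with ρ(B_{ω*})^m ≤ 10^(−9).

B_J for the 193×193 system has eigenvalues cos(kπ/194); ρ_J = cos(π/194) = 0.9998689.
√(1−ρ_J²) = |sin(π/194)| = 0.0161931
ω* = 2 / (1 + 0.0161931) = 2 / 1.0161931 ≈ 1.9681299.
At ω = 1.9681299 every |λ(B_ω)| = ω−1, so ρ_SOR = 0.9681299.
(0.9681299)^m ≤ 10^{−9}  ⇒  m·ln(0.9681299) ≤ −9·ln10  ⇒  m ≥ 639.825  ⇒  m = 640

m = 640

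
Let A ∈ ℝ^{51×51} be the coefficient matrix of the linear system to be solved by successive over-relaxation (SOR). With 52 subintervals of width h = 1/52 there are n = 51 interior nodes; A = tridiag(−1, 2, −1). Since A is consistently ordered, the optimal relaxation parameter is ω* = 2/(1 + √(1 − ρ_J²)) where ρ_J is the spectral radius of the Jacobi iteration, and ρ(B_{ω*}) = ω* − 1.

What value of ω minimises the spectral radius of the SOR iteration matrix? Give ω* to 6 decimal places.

ω* = 1.886119

B_J for the 51×51 system has eigenvalues cos(kπ/52); ρ_J = cos(π/52) = 0.998176.
√(1−ρ_J²) = |sin(π/52)| = 0.0603785
So ω* = 2/1.0603785 = 1.886119 (Young).
ρ_SOR = ω* − 1 = 1.886119 − 1 = 0.886119.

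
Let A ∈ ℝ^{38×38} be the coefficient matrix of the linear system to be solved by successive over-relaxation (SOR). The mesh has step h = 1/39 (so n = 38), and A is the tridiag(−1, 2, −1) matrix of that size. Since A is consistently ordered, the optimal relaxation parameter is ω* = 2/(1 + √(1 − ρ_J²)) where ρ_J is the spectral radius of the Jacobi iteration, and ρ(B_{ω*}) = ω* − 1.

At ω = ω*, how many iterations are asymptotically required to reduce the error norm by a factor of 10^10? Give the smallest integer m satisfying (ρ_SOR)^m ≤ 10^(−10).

B_J for the 38×38 system has eigenvalues cos(kπ/39); ρ_J = cos(π/39) = 0.9967573.
√(1−ρ_J²) simplifies to sin(π/39) = 0.0804666.
So ω* = 2/1.0804666 = 1.8510521 (Young).
[ρ_SOR] ω* − 1 = 0.8510521.
For 10 digits: m = 10·ln10 / (−ln 0.8510521) = 23.0259/0.161282 = 142.768; round up → m = 143.

m = 143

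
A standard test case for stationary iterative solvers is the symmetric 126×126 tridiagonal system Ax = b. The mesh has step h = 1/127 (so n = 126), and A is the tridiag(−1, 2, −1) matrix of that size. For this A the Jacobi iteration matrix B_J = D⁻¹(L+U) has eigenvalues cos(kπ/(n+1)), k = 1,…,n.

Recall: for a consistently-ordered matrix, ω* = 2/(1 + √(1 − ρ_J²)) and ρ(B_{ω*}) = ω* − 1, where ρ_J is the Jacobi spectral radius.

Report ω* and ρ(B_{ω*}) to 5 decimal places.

[ρ_J] n=126: ρ(B_J) = cos(π/(n+1)) = cos(π/127) = 0.99969.
√(1−ρ_J²) = |sin(π/127)| = 0.024734
So ω* = 2/1.024734 = 1.95173 (Young).
Hence ρ(B_{ω*}) = 1.95173 − 1 = 0.95173.

ω* = 1.95173, ρ_SOR = 0.95173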